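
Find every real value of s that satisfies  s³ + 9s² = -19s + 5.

s = -5 or s = -4.2361 or s = 0.2361

Rearrange: s³ + 9s² + 19s - 5 = 0.
Possible rational roots are divisors of -5. Testing s = -5 gives 0, so (s + 5) is a factor.
Divide: s³ + 9s² + 19s - 5 = (s + 5)(s² + 4s - 1).
Apply the quadratic formula to s² + 4s - 1 = 0: s = (-4 ± √20)/2, i.e. s ≈ 0.2361 or s ≈ -4.2361.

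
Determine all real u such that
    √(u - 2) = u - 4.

u = 6

Square both sides: u - 2 = (u - 4)².
Expand and rearrange: u² - 9u + 18 = 0.
Solving gives u = 6 or u = 3.
Check each candidate in the original equation:
  u = 6: √(4) = 2, while u - 4 = 2 — valid.
  u = 3: √(1) = 1, while u - 4 = -1 — extraneous.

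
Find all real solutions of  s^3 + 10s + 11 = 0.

Possible rational roots are divisors of 11. Testing s = -1 gives 0, so (s + 1) is a factor.
Divide: s^3 + 10s + 11 = (s + 1)(s^2 - s + 11).
The quadratic s^2 - s + 11 has discriminant -43 < 0, so no further real roots.

s = -1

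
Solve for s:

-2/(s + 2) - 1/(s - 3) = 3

s = -2.708 or s = 2.708

Multiply both sides by (s + 2)(s - 3):
-2(s - 3) - (s + 2) = 3(s + 2)(s - 3).
Expand and collect terms: 3s² - 22 = 0.
By the quadratic formula, s = (0 ± √264) / 6, so s ≈ 2.708 or s ≈ -2.708.
Neither value makes a denominator zero (s ≠ -2, s ≠ 3), so both are valid.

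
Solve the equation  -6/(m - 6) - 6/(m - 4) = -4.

Multiply both sides by (m - 6)(m - 4):
-6(m - 4) - 6(m - 6) = -4(m - 6)(m - 4).
Expand and collect terms: -4m^2 + 52m - 156 = 0.
By the quadratic formula, m = (-52 +/- sqrt(208)) / -8, so m ~= 4.6972 or m ~= 8.3028.
Neither value makes a denominator zero (m != 6, m != 4), so both are valid.

m = 4.6972 or m = 8.3028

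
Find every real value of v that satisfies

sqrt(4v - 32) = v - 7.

Square both sides: 4v - 32 = (v - 7)^2.
Expand and rearrange: v^2 - 18v + 81 = 0.
This gives the repeated root v = 9.
Check in the original equation:
  v = 9: sqrt(4) = 2, while v - 7 = 2 — valid.

v = 9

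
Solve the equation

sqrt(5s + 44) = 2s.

Square both sides: 5s + 44 = (2s)^2.
Expand and rearrange: 4s^2 - 5s - 44 = 0.
Solving gives s = 4 or s = -2.75.
Check each candidate in the original equation:
  s = 4: sqrt(64) = 8, while 2s = 8 — valid.
  s = -2.75: sqrt(30.25) = 5.5, while 2s = -5.5 — extraneous.

s = 4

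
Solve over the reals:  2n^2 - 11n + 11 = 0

Discriminant: (-11)^2 - 4*2*11 = 33.
Quadratic formula: n = (11 +/- sqrt(33)) / 4.
So n = sqrt(33)/4 + 11/4 ~= 4.1861 or n = 11/4 - sqrt(33)/4 ~= 1.3139.

n = 1.3139 or n = 4.1861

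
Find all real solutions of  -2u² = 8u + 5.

u = -3.2247 or u = -0.7753

Rearrange to standard form: -2u² - 8u - 5 = 0.
Discriminant: (-8)² − 4·(-2)·(-5) = 24.
Quadratic formula: u = (8 ± √24) / (-4).
So u = -2 - √(6)/2 ≈ -3.2247 or u = -2 + √(6)/2 ≈ -0.7753.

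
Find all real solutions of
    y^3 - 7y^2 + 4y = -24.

y = -1.4641 or y = 3 or y = 5.4641

Rearrange: y^3 - 7y^2 + 4y + 24 = 0.
Possible rational roots are divisors of 24. Testing y = 3 gives 0, so (y - 3) is a factor.
Divide: y^3 - 7y^2 + 4y + 24 = (y - 3)(y^2 - 4y - 8).
Apply the quadratic formula to y^2 - 4y - 8 = 0: y = (4 +/- sqrt(48))/2, i.e. y ~= 5.4641 or y ~= -1.4641.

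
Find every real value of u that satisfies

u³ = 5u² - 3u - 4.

Rearrange: u³ - 5u² + 3u + 4 = 0.
Possible rational roots are divisors of 4. Testing u = 4 gives 0, so (u - 4) is a factor.
Divide: u³ - 5u² + 3u + 4 = (u - 4)(u² - u - 1).
Apply the quadratic formula to u² - u - 1 = 0: u = (1 ± √5)/2, i.e. u ≈ 1.618 or u ≈ -0.618.

u = -0.618 or u = 1.618 or u = 4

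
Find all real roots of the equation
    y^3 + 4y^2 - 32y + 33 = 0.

Possible rational roots are divisors of 33. Testing y = 3 gives 0, so (y - 3) is a factor.
Divide: y^3 + 4y^2 - 32y + 33 = (y - 3)(y^2 + 7y - 11).
Apply the quadratic formula to y^2 + 7y - 11 = 0: y = (-7 +/- sqrt(93))/2, i.e. y ~= 1.3218 or y ~= -8.3218.

y = -8.3218 or y = 1.3218 or y = 3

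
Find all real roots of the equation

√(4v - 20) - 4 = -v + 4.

Isolate the radical: √(4v - 20) = -v + 8.
Square both sides: 4v - 20 = (-v + 8)².
Expand and rearrange: v² - 20v + 84 = 0.
Solving gives v = 14 or v = 6.
Check each candidate in the original equation:
  v = 14: √(36) = 6, while -v + 8 = -6 — extraneous.
  v = 6: √(4) = 2, while -v + 8 = 2 — valid.

v = 6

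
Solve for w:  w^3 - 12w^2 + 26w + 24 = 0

w = -0.6904 or w = 4 or w = 8.6904

Possible rational roots are divisors of 24. Testing w = 4 gives 0, so (w - 4) is a factor.
Divide: w^3 - 12w^2 + 26w + 24 = (w - 4)(w^2 - 8w - 6).
Apply the quadratic formula to w^2 - 8w - 6 = 0: w = (8 +/- sqrt(88))/2, i.e. w ~= 8.6904 or w ~= -0.6904.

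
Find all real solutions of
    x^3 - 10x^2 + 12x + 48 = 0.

x = -1.5826 or x = 4 or x = 7.5826

Possible rational roots are divisors of 48. Testing x = 4 gives 0, so (x - 4) is a factor.
Divide: x^3 - 10x^2 + 12x + 48 = (x - 4)(x^2 - 6x - 12).
Apply the quadratic formula to x^2 - 6x - 12 = 0: x = (6 +/- sqrt(84))/2, i.e. x ~= 7.5826 or x ~= -1.5826.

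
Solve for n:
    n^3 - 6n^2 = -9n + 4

n = 1 or n = 4

Rearrange: n^3 - 6n^2 + 9n - 4 = 0.
Possible rational roots are divisors of -4. Testing n = 4 gives 0, so (n - 4) is a factor.
Divide: n^3 - 6n^2 + 9n - 4 = (n - 4)(n^2 - 2n + 1).
The quadratic has the repeated root n = 1.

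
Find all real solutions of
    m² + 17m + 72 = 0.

m = -9 or m = -8

Factor: (m + 8)(m + 9) = 0.
So m = -8 or m = -9.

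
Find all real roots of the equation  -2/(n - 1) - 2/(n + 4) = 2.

n = -5.1926 or n = 0.1926

Multiply both sides by (n - 1)(n + 4):
-2(n + 4) - 2(n - 1) = 2(n - 1)(n + 4).
Expand and collect terms: 2n^2 + 10n - 2 = 0.
By the quadratic formula, n = (-10 +/- sqrt(116)) / 4, so n ~= 0.1926 or n ~= -5.1926.
Neither value makes a denominator zero (n != 1, n != -4), so both are valid.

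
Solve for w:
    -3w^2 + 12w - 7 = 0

w = 0.709 or w = 3.291

Discriminant: (12)^2 - 4*(-3)*(-7) = 60.
Quadratic formula: w = (-12 +/- sqrt(60)) / (-6).
So w = 2 - sqrt(15)/3 ~= 0.709 or w = sqrt(15)/3 + 2 ~= 3.291.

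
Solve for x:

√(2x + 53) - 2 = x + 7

x = -2

Isolate the radical: √(2x + 53) = x + 9.
Square both sides: 2x + 53 = (x + 9)².
Expand and rearrange: x² + 16x + 28 = 0.
Solving gives x = -2 or x = -14.
Check each candidate in the original equation:
  x = -2: √(49) = 7, while x + 9 = 7 — valid.
  x = -14: √(25) = 5, while x + 9 = -5 — extraneous.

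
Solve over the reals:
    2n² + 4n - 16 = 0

n = -4 or n = 2

Factor: 2(n + 4)(n - 2) = 0.
So n = -4 or n = 2.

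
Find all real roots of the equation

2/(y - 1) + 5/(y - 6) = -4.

y = 0.3577 or y = 4.8923

Multiply both sides by (y - 1)(y - 6):
2(y - 6) + 5(y - 1) = -4(y - 1)(y - 6).
Expand and collect terms: -4y² + 21y - 7 = 0.
By the quadratic formula, y = (-21 ± √329) / -8, so y ≈ 0.3577 or y ≈ 4.8923.
Neither value makes a denominator zero (y ≠ 1, y ≠ 6), so both are valid.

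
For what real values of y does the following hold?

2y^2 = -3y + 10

y = -3.1085 or y = 1.6085

Rearrange to standard form: 2y^2 + 3y - 10 = 0.
Discriminant: (3)^2 - 4*2*(-10) = 89.
Quadratic formula: y = (-3 +/- sqrt(89)) / 4.
So y = -3/4 + sqrt(89)/4 ~= 1.6085 or y = -sqrt(89)/4 - 3/4 ~= -3.1085.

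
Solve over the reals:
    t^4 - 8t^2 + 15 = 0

t = -2.2361 or t = -1.7321 or t = 1.7321 or t = 2.2361

Let u = t^2. The equation becomes u^2 - 8u + 15 = 0.
Factor: (u - 5)(u - 3) = 0, so u = 5 or u = 3.
t^2 = 5 gives t = +/-sqrt(5) ~= +/-2.2361.
t^2 = 3 gives t = +/-sqrt(3) ~= +/-1.7321.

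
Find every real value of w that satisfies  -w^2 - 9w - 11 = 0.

Discriminant: (-9)^2 - 4*(-1)*(-11) = 37.
Quadratic formula: w = (9 +/- sqrt(37)) / (-2).
So w = -9/2 - sqrt(37)/2 ~= -7.5414 or w = -9/2 + sqrt(37)/2 ~= -1.4586.

w = -7.5414 or w = -1.4586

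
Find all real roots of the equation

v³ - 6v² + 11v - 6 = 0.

Possible rational roots are divisors of -6. Testing v = 3 gives 0, so (v - 3) is a factor.
Divide: v³ - 6v² + 11v - 6 = (v - 3)(v² - 3v + 2).
Factor the quadratic: v = 2 or v = 1.

v = 1 or v = 2 or v = 3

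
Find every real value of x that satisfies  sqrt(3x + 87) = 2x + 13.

Square both sides: 3x + 87 = (2x + 13)^2.
Expand and rearrange: 4x^2 + 49x + 82 = 0.
Solving gives x = -2 or x = -10.25.
Check each candidate in the original equation:
  x = -2: sqrt(81) = 9, while 2x + 13 = 9 — valid.
  x = -10.25: sqrt(56.25) = 7.5, while 2x + 13 = -7.5 — extraneous.

x = -2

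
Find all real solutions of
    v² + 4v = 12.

Bring every term to one side: v² + 4v - 12 = 0.
Factor: (v - 2)(v + 6) = 0.
So v = 2 or v = -6.

v = -6 or v = 2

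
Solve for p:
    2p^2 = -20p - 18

p = -9 or p = -1

Bring every term to one side: 2p^2 + 20p + 18 = 0.
Factor: 2(p + 1)(p + 9) = 0.
So p = -1 or p = -9.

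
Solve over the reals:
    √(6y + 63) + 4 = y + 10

Isolate the radical: √(6y + 63) = y + 6.
Square both sides: 6y + 63 = (y + 6)².
Expand and rearrange: y² + 6y - 27 = 0.
Solving gives y = 3 or y = -9.
Check each candidate in the original equation:
  y = 3: √(81) = 9, while y + 6 = 9 — valid.
  y = -9: √(9) = 3, while y + 6 = -3 — extraneous.

y = 3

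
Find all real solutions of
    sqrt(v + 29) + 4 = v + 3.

v = 7

Isolate the radical: sqrt(v + 29) = v - 1.
Square both sides: v + 29 = (v - 1)^2.
Expand and rearrange: v^2 - 3v - 28 = 0.
Solving gives v = 7 or v = -4.
Check each candidate in the original equation:
  v = 7: sqrt(36) = 6, while v - 1 = 6 — valid.
  v = -4: sqrt(25) = 5, while v - 1 = -5 — extraneous.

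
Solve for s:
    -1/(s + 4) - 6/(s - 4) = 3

Multiply both sides by (s + 4)(s - 4):
-(s - 4) - 6(s + 4) = 3(s + 4)(s - 4).
Expand and collect terms: 3s^2 + 7s - 28 = 0.
By the quadratic formula, s = (-7 +/- sqrt(385)) / 6, so s ~= 2.1036 or s ~= -4.4369.
Neither value makes a denominator zero (s != -4, s != 4), so both are valid.

s = -4.4369 or s = 2.1036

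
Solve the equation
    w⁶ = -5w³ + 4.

Let u = w³. The equation becomes u² + 5u - 4 = 0.
By the quadratic formula, u = -5/2 + √(41)/2 or u = -√(41)/2 - 5/2.
w³ = -5/2 + √(41)/2 gives w = ∛(-5/2 + √(41)/2) ≈ 0.8886.
w³ = -√(41)/2 - 5/2 gives w = -∛(5/2 + √(41)/2) ≈ -1.7865.

w = -1.7865 or w = 0.8886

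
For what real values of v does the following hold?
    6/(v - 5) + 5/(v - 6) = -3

v = 1.723 or v = 5.6103

Multiply both sides by (v - 5)(v - 6):
6(v - 6) + 5(v - 5) = -3(v - 5)(v - 6).
Expand and collect terms: -3v² + 22v - 29 = 0.
By the quadratic formula, v = (-22 ± √136) / -6, so v ≈ 1.723 or v ≈ 5.6103.
Neither value makes a denominator zero (v ≠ 5, v ≠ 6), so both are valid.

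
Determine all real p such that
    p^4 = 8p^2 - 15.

p = -2.2361 or p = -1.7321 or p = 1.7321 or p = 2.2361

Let u = p^2. The equation becomes u^2 - 8u + 15 = 0.
Factor: (u - 3)(u - 5) = 0, so u = 3 or u = 5.
p^2 = 3 gives p = +/-sqrt(3) ~= +/-1.7321.
p^2 = 5 gives p = +/-sqrt(5) ~= +/-2.2361.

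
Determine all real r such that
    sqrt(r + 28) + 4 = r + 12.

Isolate the radical: sqrt(r + 28) = r + 8.
Square both sides: r + 28 = (r + 8)^2.
Expand and rearrange: r^2 + 15r + 36 = 0.
Solving gives r = -3 or r = -12.
Check each candidate in the original equation:
  r = -3: sqrt(25) = 5, while r + 8 = 5 — valid.
  r = -12: sqrt(16) = 4, while r + 8 = -4 — extraneous.

r = -3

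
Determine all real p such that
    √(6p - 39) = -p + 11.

Square both sides: 6p - 39 = (-p + 11)².
Expand and rearrange: p² - 28p + 160 = 0.
Solving gives p = 20 or p = 8.
Check each candidate in the original equation:
  p = 20: √(81) = 9, while -p + 11 = -9 — extraneous.
  p = 8: √(9) = 3, while -p + 11 = 3 — valid.

p = 8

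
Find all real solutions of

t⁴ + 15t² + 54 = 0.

Let u = t². The equation becomes u² + 15u + 54 = 0.
Factor: (u + 9)(u + 6) = 0, so u = -9 or u = -6.
t² = -9 < 0 has no real solution.
t² = -6 < 0 has no real solution.

No real solutions.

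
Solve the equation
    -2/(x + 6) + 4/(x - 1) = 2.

Multiply both sides by (x + 6)(x - 1):
-2(x - 1) + 4(x + 6) = 2(x + 6)(x - 1).
Expand and collect terms: 2x² + 8x - 38 = 0.
By the quadratic formula, x = (-8 ± √368) / 4, so x ≈ 2.7958 or x ≈ -6.7958.
Neither value makes a denominator zero (x ≠ -6, x ≠ 1), so both are valid.

x = -6.7958 or x = 2.7958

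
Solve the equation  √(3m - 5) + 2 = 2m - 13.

m = 10

Isolate the radical: √(3m - 5) = 2m - 15.
Square both sides: 3m - 5 = (2m - 15)².
Expand and rearrange: 4m² - 63m + 230 = 0.
Solving gives m = 10 or m = 5.75.
Check each candidate in the original equation:
  m = 10: √(25) = 5, while 2m - 15 = 5 — valid.
  m = 5.75: √(12.25) = 3.5, while 2m - 15 = -3.5 — extraneous.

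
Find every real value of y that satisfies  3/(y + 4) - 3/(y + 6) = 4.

Multiply both sides by (y + 4)(y + 6):
3(y + 6) - 3(y + 4) = 4(y + 4)(y + 6).
Expand and collect terms: 4y^2 + 40y + 90 = 0.
By the quadratic formula, y = (-40 +/- sqrt(160)) / 8, so y ~= -3.4189 or y ~= -6.5811.
Neither value makes a denominator zero (y != -4, y != -6), so both are valid.

y = -6.5811 or y = -3.4189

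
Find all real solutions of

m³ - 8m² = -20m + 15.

m = 1.382 or m = 3 or m = 3.618

Rearrange: m³ - 8m² + 20m - 15 = 0.
Possible rational roots are divisors of -15. Testing m = 3 gives 0, so (m - 3) is a factor.
Divide: m³ - 8m² + 20m - 15 = (m - 3)(m² - 5m + 5).
Apply the quadratic formula to m² - 5m + 5 = 0: m = (5 ± √5)/2, i.e. m ≈ 3.618 or m ≈ 1.382.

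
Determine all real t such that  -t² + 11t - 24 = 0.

Factor: -1(t - 3)(t - 8) = 0.
So t = 3 or t = 8.

t = 3 or t = 8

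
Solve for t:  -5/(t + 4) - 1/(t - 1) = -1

t = -0.7913 or t = 3.7913

Multiply both sides by (t + 4)(t - 1):
-5(t - 1) - (t + 4) = -(t + 4)(t - 1).
Expand and collect terms: -t^2 + 3t + 3 = 0.
By the quadratic formula, t = (-3 +/- sqrt(21)) / -2, so t ~= -0.7913 or t ~= 3.7913.
Neither value makes a denominator zero (t != -4, t != 1), so both are valid.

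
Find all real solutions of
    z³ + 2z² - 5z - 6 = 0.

Possible rational roots are divisors of -6. Testing z = -3 gives 0, so (z + 3) is a factor.
Divide: z³ + 2z² - 5z - 6 = (z + 3)(z² - z - 2).
Factor the quadratic: z = 2 or z = -1.

z = -3 or z = -1 or z = 2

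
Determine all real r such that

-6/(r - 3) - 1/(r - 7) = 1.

r = -3.6235 or r = 6.6235

Multiply both sides by (r - 3)(r - 7):
-6(r - 7) - (r - 3) = (r - 3)(r - 7).
Expand and collect terms: r² - 3r - 24 = 0.
By the quadratic formula, r = (3 ± √105) / 2, so r ≈ 6.6235 or r ≈ -3.6235.
Neither value makes a denominator zero (r ≠ 3, r ≠ 7), so both are valid.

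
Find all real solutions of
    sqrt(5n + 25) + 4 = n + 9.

n = -5 or n = 0

Isolate the radical: sqrt(5n + 25) = n + 5.
Square both sides: 5n + 25 = (n + 5)^2.
Expand and rearrange: n^2 + 5n = 0.
Solving gives n = 0 or n = -5.
Check each candidate in the original equation:
  n = 0: sqrt(25) = 5, while n + 5 = 5 — valid.
  n = -5: sqrt(0) = 0, while n + 5 = 0 — valid.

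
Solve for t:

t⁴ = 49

Let u = t². The equation becomes u² - 49 = 0.
Factor: (u + 7)(u - 7) = 0, so u = -7 or u = 7.
t² = -7 < 0 has no real solution.
t² = 7 gives t = ±√(7) ≈ ±2.6458.

t = -2.6458 or t = 2.6458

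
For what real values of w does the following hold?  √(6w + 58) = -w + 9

w = 1

Square both sides: 6w + 58 = (-w + 9)².
Expand and rearrange: w² - 24w + 23 = 0.
Solving gives w = 23 or w = 1.
Check each candidate in the original equation:
  w = 23: √(196) = 14, while -w + 9 = -14 — extraneous.
  w = 1: √(64) = 8, while -w + 9 = 8 — valid.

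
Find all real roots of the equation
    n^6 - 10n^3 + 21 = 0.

n = 1.4422 or n = 1.9129

Let u = n^3. The equation becomes u^2 - 10u + 21 = 0.
Factor: (u - 3)(u - 7) = 0, so u = 3 or u = 7.
n^3 = 3 gives n = (3)^(1/3) ~= 1.4422.
n^3 = 7 gives n = (7)^(1/3) ~= 1.9129.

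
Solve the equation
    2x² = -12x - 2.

x = -5.8284 or x = -0.1716

Rearrange to standard form: 2x² + 12x + 2 = 0.
Discriminant: (12)² − 4·2·2 = 128.
Quadratic formula: x = (-12 ± √128) / 4.
So x = -3 + 2·√(2) ≈ -0.1716 or x = -3 - 2·√(2) ≈ -5.8284.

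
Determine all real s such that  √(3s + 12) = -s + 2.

s = -1

Square both sides: 3s + 12 = (-s + 2)².
Expand and rearrange: s² - 7s - 8 = 0.
Solving gives s = 8 or s = -1.
Check each candidate in the original equation:
  s = 8: √(36) = 6, while -s + 2 = -6 — extraneous.
  s = -1: √(9) = 3, while -s + 2 = 3 — valid.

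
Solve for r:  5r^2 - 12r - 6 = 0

r = -0.4248 or r = 2.8248

Discriminant: (-12)^2 - 4*5*(-6) = 264.
Quadratic formula: r = (12 +/- sqrt(264)) / 10.
So r = 6/5 + sqrt(66)/5 ~= 2.8248 or r = 6/5 - sqrt(66)/5 ~= -0.4248.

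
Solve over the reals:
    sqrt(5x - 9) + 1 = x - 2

Isolate the radical: sqrt(5x - 9) = x - 3.
Square both sides: 5x - 9 = (x - 3)^2.
Expand and rearrange: x^2 - 11x + 18 = 0.
Solving gives x = 9 or x = 2.
Check each candidate in the original equation:
  x = 9: sqrt(36) = 6, while x - 3 = 6 — valid.
  x = 2: sqrt(1) = 1, while x - 3 = -1 — extraneous.

x = 9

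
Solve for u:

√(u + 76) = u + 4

u = 5

Square both sides: u + 76 = (u + 4)².
Expand and rearrange: u² + 7u - 60 = 0.
Solving gives u = 5 or u = -12.
Check each candidate in the original equation:
  u = 5: √(81) = 9, while u + 4 = 9 — valid.
  u = -12: √(64) = 8, while u + 4 = -8 — extraneous.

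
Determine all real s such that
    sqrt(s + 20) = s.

s = 5

Square both sides: s + 20 = (s)^2.
Expand and rearrange: s^2 - s - 20 = 0.
Solving gives s = 5 or s = -4.
Check each candidate in the original equation:
  s = 5: sqrt(25) = 5, while s = 5 — valid.
  s = -4: sqrt(16) = 4, while s = -4 — extraneous.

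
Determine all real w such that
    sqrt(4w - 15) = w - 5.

w = 10

Square both sides: 4w - 15 = (w - 5)^2.
Expand and rearrange: w^2 - 14w + 40 = 0.
Solving gives w = 10 or w = 4.
Check each candidate in the original equation:
  w = 10: sqrt(25) = 5, while w - 5 = 5 — valid.
  w = 4: sqrt(1) = 1, while w - 5 = -1 — extraneous.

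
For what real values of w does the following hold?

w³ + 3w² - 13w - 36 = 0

w = -4 or w = -2.5414 or w = 3.5414

Possible rational roots are divisors of -36. Testing w = -4 gives 0, so (w + 4) is a factor.
Divide: w³ + 3w² - 13w - 36 = (w + 4)(w² - w - 9).
Apply the quadratic formula to w² - w - 9 = 0: w = (1 ± √37)/2, i.e. w ≈ 3.5414 or w ≈ -2.5414.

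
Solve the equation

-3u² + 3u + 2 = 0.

u = -0.4574 or u = 1.4574

Discriminant: (3)² − 4·(-3)·2 = 33.
Quadratic formula: u = (-3 ± √33) / (-6).
So u = 1/2 - √(33)/6 ≈ -0.4574 or u = 1/2 + √(33)/6 ≈ 1.4574.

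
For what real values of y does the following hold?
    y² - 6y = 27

Bring every term to one side: y² - 6y - 27 = 0.
Factor: (y - 9)(y + 3) = 0.
So y = 9 or y = -3.

y = -3 or y = 9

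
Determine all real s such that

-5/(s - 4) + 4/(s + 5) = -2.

s = -6.6189 or s = 6.1189

Multiply both sides by (s - 4)(s + 5):
-5(s + 5) + 4(s - 4) = -2(s - 4)(s + 5).
Expand and collect terms: -2s² - s + 81 = 0.
By the quadratic formula, s = (1 ± √649) / -4, so s ≈ -6.6189 or s ≈ 6.1189.
Neither value makes a denominator zero (s ≠ 4, s ≠ -5), so both are valid.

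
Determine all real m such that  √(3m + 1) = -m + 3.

Square both sides: 3m + 1 = (-m + 3)².
Expand and rearrange: m² - 9m + 8 = 0.
Solving gives m = 8 or m = 1.
Check each candidate in the original equation:
  m = 8: √(25) = 5, while -m + 3 = -5 — extraneous.
  m = 1: √(4) = 2, while -m + 3 = 2 — valid.

m = 1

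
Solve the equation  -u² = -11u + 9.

Rearrange to standard form: -u² + 11u - 9 = 0.
Discriminant: (11)² − 4·(-1)·(-9) = 85.
Quadratic formula: u = (-11 ± √85) / (-2).
So u = 11/2 - √(85)/2 ≈ 0.8902 or u = √(85)/2 + 11/2 ≈ 10.1098.

u = 0.8902 or u = 10.1098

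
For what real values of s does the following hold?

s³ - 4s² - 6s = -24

Rearrange: s³ - 4s² - 6s + 24 = 0.
Possible rational roots are divisors of 24. Testing s = 4 gives 0, so (s - 4) is a factor.
Divide: s³ - 4s² - 6s + 24 = (s - 4)(s² - 6).
Apply the quadratic formula to s² - 6 = 0: s = (0 ± √24)/2, i.e. s ≈ 2.4495 or s ≈ -2.4495.

s = -2.4495 or s = 2.4495 or s = 4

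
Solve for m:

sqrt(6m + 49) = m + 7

Square both sides: 6m + 49 = (m + 7)^2.
Expand and rearrange: m^2 + 8m = 0.
Solving gives m = 0 or m = -8.
Check each candidate in the original equation:
  m = 0: sqrt(49) = 7, while m + 7 = 7 — valid.
  m = -8: sqrt(1) = 1, while m + 7 = -1 — extraneous.

m = 0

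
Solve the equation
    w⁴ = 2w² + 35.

Let u = w². The equation becomes u² - 2u - 35 = 0.
Factor: (u - 7)(u + 5) = 0, so u = 7 or u = -5.
w² = 7 gives w = ±√(7) ≈ ±2.6458.
w² = -5 < 0 has no real solution.

w = -2.6458 or w = 2.6458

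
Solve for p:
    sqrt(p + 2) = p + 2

p = -2 or p = -1

Square both sides: p + 2 = (p + 2)^2.
Expand and rearrange: p^2 + 3p + 2 = 0.
Solving gives p = -1 or p = -2.
Check each candidate in the original equation:
  p = -1: sqrt(1) = 1, while p + 2 = 1 — valid.
  p = -2: sqrt(0) = 0, while p + 2 = 0 — valid.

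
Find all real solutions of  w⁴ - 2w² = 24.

w = -2.4495 or w = 2.4495

Let u = w². The equation becomes u² - 2u - 24 = 0.
Factor: (u + 4)(u - 6) = 0, so u = -4 or u = 6.
w² = -4 < 0 has no real solution.
w² = 6 gives w = ±√(6) ≈ ±2.4495.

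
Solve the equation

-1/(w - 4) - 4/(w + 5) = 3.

Multiply both sides by (w - 4)(w + 5):
-(w + 5) - 4(w - 4) = 3(w - 4)(w + 5).
Expand and collect terms: 3w^2 + 8w - 71 = 0.
By the quadratic formula, w = (-8 +/- sqrt(916)) / 6, so w ~= 3.7109 or w ~= -6.3776.
Neither value makes a denominator zero (w != 4, w != -5), so both are valid.

w = -6.3776 or w = 3.7109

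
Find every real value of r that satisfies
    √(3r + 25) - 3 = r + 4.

r = -3

Isolate the radical: √(3r + 25) = r + 7.
Square both sides: 3r + 25 = (r + 7)².
Expand and rearrange: r² + 11r + 24 = 0.
Solving gives r = -3 or r = -8.
Check each candidate in the original equation:
  r = -3: √(16) = 4, while r + 7 = 4 — valid.
  r = -8: √(1) = 1, while r + 7 = -1 — extraneous.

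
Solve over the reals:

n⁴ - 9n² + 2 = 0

n = -2.9618 or n = -0.4775 or n = 0.4775 or n = 2.9618

Let u = n². The equation becomes u² - 9u + 2 = 0.
By the quadratic formula, u = √(73)/2 + 9/2 or u = 9/2 - √(73)/2.
n² = √(73)/2 + 9/2 gives n = ±√(√(73)/2 + 9/2) ≈ ±2.9618.
n² = 9/2 - √(73)/2 gives n = ±√(9/2 - √(73)/2) ≈ ±0.4775.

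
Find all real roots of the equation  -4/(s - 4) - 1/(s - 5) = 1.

s = -0.8284 or s = 4.8284

Multiply both sides by (s - 4)(s - 5):
-4(s - 5) - (s - 4) = (s - 4)(s - 5).
Expand and collect terms: s² - 4s - 4 = 0.
By the quadratic formula, s = (4 ± √32) / 2, so s ≈ 4.8284 or s ≈ -0.8284.
Neither value makes a denominator zero (s ≠ 4, s ≠ 5), so both are valid.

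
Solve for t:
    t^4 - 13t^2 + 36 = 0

Let u = t^2. The equation becomes u^2 - 13u + 36 = 0.
Factor: (u - 9)(u - 4) = 0, so u = 9 or u = 4.
t^2 = 9 gives t = +/-3.
t^2 = 4 gives t = +/-2.

t = -3 or t = -2 or t = 2 or t = 3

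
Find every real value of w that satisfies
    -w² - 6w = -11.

Rearrange to standard form: -w² - 6w + 11 = 0.
Discriminant: (-6)² − 4·(-1)·11 = 80.
Quadratic formula: w = (6 ± √80) / (-2).
So w = -2·√(5) - 3 ≈ -7.4721 or w = -3 + 2·√(5) ≈ 1.4721.

w = -7.4721 or w = 1.4721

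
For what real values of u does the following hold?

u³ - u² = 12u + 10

u = -2.3166 or u = -1 or u = 4.3166

Rearrange: u³ - u² - 12u - 10 = 0.
Possible rational roots are divisors of -10. Testing u = -1 gives 0, so (u + 1) is a factor.
Divide: u³ - u² - 12u - 10 = (u + 1)(u² - 2u - 10).
Apply the quadratic formula to u² - 2u - 10 = 0: u = (2 ± √44)/2, i.e. u ≈ 4.3166 or u ≈ -2.3166.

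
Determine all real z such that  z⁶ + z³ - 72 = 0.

Let u = z³. The equation becomes u² + u - 72 = 0.
Factor: (u - 8)(u + 9) = 0, so u = 8 or u = -9.
z³ = 8 gives z = 2.
z³ = -9 gives z = -∛(9) ≈ -2.0801.

z = -2.0801 or z = 2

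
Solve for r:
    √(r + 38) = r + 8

Square both sides: r + 38 = (r + 8)².
Expand and rearrange: r² + 15r + 26 = 0.
Solving gives r = -2 or r = -13.
Check each candidate in the original equation:
  r = -2: √(36) = 6, while r + 8 = 6 — valid.
  r = -13: √(25) = 5, while r + 8 = -5 — extraneous.

r = -2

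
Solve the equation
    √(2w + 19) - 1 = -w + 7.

w = 3

Isolate the radical: √(2w + 19) = -w + 8.
Square both sides: 2w + 19 = (-w + 8)².
Expand and rearrange: w² - 18w + 45 = 0.
Solving gives w = 15 or w = 3.
Check each candidate in the original equation:
  w = 15: √(49) = 7, while -w + 8 = -7 — extraneous.
  w = 3: √(25) = 5, while -w + 8 = 5 — valid.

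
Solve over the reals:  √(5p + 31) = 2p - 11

p = 10

Square both sides: 5p + 31 = (2p - 11)².
Expand and rearrange: 4p² - 49p + 90 = 0.
Solving gives p = 10 or p = 2.25.
Check each candidate in the original equation:
  p = 10: √(81) = 9, while 2p - 11 = 9 — valid.
  p = 2.25: √(42.25) = 6.5, while 2p - 11 = -6.5 — extraneous.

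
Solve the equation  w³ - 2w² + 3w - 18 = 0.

Possible rational roots are divisors of -18. Testing w = 3 gives 0, so (w - 3) is a factor.
Divide: w³ - 2w² + 3w - 18 = (w - 3)(w² + w + 6).
The quadratic w² + w + 6 has discriminant -23 < 0, so no further real roots.

w = 3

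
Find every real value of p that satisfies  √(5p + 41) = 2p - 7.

p = 8

Square both sides: 5p + 41 = (2p - 7)².
Expand and rearrange: 4p² - 33p + 8 = 0.
Solving gives p = 8 or p = 0.25.
Check each candidate in the original equation:
  p = 8: √(81) = 9, while 2p - 7 = 9 — valid.
  p = 0.25: √(42.25) = 6.5, while 2p - 7 = -6.5 — extraneous.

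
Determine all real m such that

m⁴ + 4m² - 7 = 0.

m = -1.1474 or m = 1.1474

Let u = m². The equation becomes u² + 4u - 7 = 0.
By the quadratic formula, u = -2 + √(11) or u = -√(11) - 2.
m² = -2 + √(11) gives m = ±√(-2 + √(11)) ≈ ±1.1474.
m² = -√(11) - 2 < 0 has no real solution.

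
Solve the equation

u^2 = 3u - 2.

Bring every term to one side: u^2 - 3u + 2 = 0.
Factor: (u - 2)(u - 1) = 0.
So u = 2 or u = 1.

u = 1 or u = 2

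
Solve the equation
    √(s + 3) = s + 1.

Square both sides: s + 3 = (s + 1)².
Expand and rearrange: s² + s - 2 = 0.
Solving gives s = 1 or s = -2.
Check each candidate in the original equation:
  s = 1: √(4) = 2, while s + 1 = 2 — valid.
  s = -2: √(1) = 1, while s + 1 = -1 — extraneous.

s = 1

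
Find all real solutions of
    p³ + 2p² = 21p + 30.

Rearrange: p³ + 2p² - 21p - 30 = 0.
Possible rational roots are divisors of -30. Testing p = -5 gives 0, so (p + 5) is a factor.
Divide: p³ + 2p² - 21p - 30 = (p + 5)(p² - 3p - 6).
Apply the quadratic formula to p² - 3p - 6 = 0: p = (3 ± √33)/2, i.e. p ≈ 4.3723 or p ≈ -1.3723.

p = -5 or p = -1.3723 or p = 4.3723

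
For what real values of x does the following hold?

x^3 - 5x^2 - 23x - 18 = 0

x = -2 or x = -1.1098 or x = 8.1098

Possible rational roots are divisors of -18. Testing x = -2 gives 0, so (x + 2) is a factor.
Divide: x^3 - 5x^2 - 23x - 18 = (x + 2)(x^2 - 7x - 9).
Apply the quadratic formula to x^2 - 7x - 9 = 0: x = (7 +/- sqrt(85))/2, i.e. x ~= 8.1098 or x ~= -1.1098.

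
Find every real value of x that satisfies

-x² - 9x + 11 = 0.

Discriminant: (-9)² − 4·(-1)·11 = 125.
Quadratic formula: x = (9 ± √125) / (-2).
So x = -5·√(5)/2 - 9/2 ≈ -10.0902 or x = -9/2 + 5·√(5)/2 ≈ 1.0902.

x = -10.0902 or x = 1.0902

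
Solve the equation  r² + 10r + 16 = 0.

r = -8 or r = -2

Factor: (r + 8)(r + 2) = 0.
So r = -8 or r = -2.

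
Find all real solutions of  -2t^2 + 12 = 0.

t = -2.4495 or t = 2.4495

Discriminant: (0)^2 - 4*(-2)*12 = 96.
Quadratic formula: t = (0 +/- sqrt(96)) / (-4).
So t = -sqrt(6) ~= -2.4495 or t = sqrt(6) ~= 2.4495.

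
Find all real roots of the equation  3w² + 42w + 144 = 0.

w = -8 or w = -6

Factor: 3(w + 8)(w + 6) = 0.
So w = -8 or w = -6.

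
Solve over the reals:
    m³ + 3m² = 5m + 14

Rearrange: m³ + 3m² - 5m - 14 = 0.
Possible rational roots are divisors of -14. Testing m = -2 gives 0, so (m + 2) is a factor.
Divide: m³ + 3m² - 5m - 14 = (m + 2)(m² + m - 7).
Apply the quadratic formula to m² + m - 7 = 0: m = (-1 ± √29)/2, i.e. m ≈ 2.1926 or m ≈ -3.1926.

m = -3.1926 or m = -2 or m = 2.1926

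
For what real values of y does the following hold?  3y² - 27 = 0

Factor: 3(y - 3)(y + 3) = 0.
So y = 3 or y = -3.

y = -3 or y = 3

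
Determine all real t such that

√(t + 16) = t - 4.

t = 9

Square both sides: t + 16 = (t - 4)².
Expand and rearrange: t² - 9t = 0.
Solving gives t = 9 or t = 0.
Check each candidate in the original equation:
  t = 9: √(25) = 5, while t - 4 = 5 — valid.
  t = 0: √(16) = 4, while t - 4 = -4 — extraneous.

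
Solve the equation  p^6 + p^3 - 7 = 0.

p = -1.4725 or p = 1.2991

Let u = p^3. The equation becomes u^2 + u - 7 = 0.
By the quadratic formula, u = -1/2 + sqrt(29)/2 or u = -sqrt(29)/2 - 1/2.
p^3 = -1/2 + sqrt(29)/2 gives p = (-1/2 + sqrt(29)/2)^(1/3) ~= 1.2991.
p^3 = -sqrt(29)/2 - 1/2 gives p = -(1/2 + sqrt(29)/2)^(1/3) ~= -1.4725.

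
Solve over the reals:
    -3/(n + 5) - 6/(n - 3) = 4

Multiply both sides by (n + 5)(n - 3):
-3(n - 3) - 6(n + 5) = 4(n + 5)(n - 3).
Expand and collect terms: 4n² + 17n - 39 = 0.
By the quadratic formula, n = (-17 ± √913) / 8, so n ≈ 1.652 or n ≈ -5.902.
Neither value makes a denominator zero (n ≠ -5, n ≠ 3), so both are valid.

n = -5.902 or n = 1.652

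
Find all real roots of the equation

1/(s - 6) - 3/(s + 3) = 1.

s = -5.765 or s = 6.765

Multiply both sides by (s - 6)(s + 3):
(s + 3) - 3(s - 6) = (s - 6)(s + 3).
Expand and collect terms: s² - s - 39 = 0.
By the quadratic formula, s = (1 ± √157) / 2, so s ≈ 6.765 or s ≈ -5.765.
Neither value makes a denominator zero (s ≠ 6, s ≠ -3), so both are valid.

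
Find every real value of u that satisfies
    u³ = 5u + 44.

u = 4

Rearrange: u³ - 5u - 44 = 0.
Possible rational roots are divisors of -44. Testing u = 4 gives 0, so (u - 4) is a factor.
Divide: u³ - 5u - 44 = (u - 4)(u² + 4u + 11).
The quadratic u² + 4u + 11 has discriminant -28 < 0, so no further real roots.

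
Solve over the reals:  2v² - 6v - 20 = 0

Factor: 2(v + 2)(v - 5) = 0.
So v = -2 or v = 5.

v = -2 or v = 5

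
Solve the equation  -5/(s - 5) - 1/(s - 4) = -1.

Multiply both sides by (s - 5)(s - 4):
-5(s - 4) - (s - 5) = -(s - 5)(s - 4).
Expand and collect terms: -s² + 15s - 45 = 0.
By the quadratic formula, s = (-15 ± √45) / -2, so s ≈ 4.1459 or s ≈ 10.8541.
Neither value makes a denominator zero (s ≠ 5, s ≠ 4), so both are valid.

s = 4.1459 or s = 10.8541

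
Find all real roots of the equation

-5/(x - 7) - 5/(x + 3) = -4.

Multiply both sides by (x - 7)(x + 3):
-5(x + 3) - 5(x - 7) = -4(x - 7)(x + 3).
Expand and collect terms: -4x^2 + 26x + 64 = 0.
By the quadratic formula, x = (-26 +/- sqrt(1700)) / -8, so x ~= -1.9039 or x ~= 8.4039.
Neither value makes a denominator zero (x != 7, x != -3), so both are valid.

x = -1.9039 or x = 8.4039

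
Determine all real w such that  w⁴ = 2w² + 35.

Let u = w². The equation becomes u² - 2u - 35 = 0.
Factor: (u - 7)(u + 5) = 0, so u = 7 or u = -5.
w² = 7 gives w = ±√(7) ≈ ±2.6458.
w² = -5 < 0 has no real solution.

w = -2.6458 or w = 2.6458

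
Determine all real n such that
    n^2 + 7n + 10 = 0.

Factor: (n + 5)(n + 2) = 0.
So n = -5 or n = -2.

n = -5 or n = -2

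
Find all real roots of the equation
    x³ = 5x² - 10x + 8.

x = 2

Rearrange: x³ - 5x² + 10x - 8 = 0.
Possible rational roots are divisors of -8. Testing x = 2 gives 0, so (x - 2) is a factor.
Divide: x³ - 5x² + 10x - 8 = (x - 2)(x² - 3x + 4).
The quadratic x² - 3x + 4 has discriminant -7 < 0, so no further real roots.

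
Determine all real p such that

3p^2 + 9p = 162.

p = -9 or p = 6

Bring every term to one side: 3p^2 + 9p - 162 = 0.
Factor: 3(p + 9)(p - 6) = 0.
So p = -9 or p = 6.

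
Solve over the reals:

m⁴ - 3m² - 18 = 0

Let u = m². The equation becomes u² - 3u - 18 = 0.
Factor: (u + 3)(u - 6) = 0, so u = -3 or u = 6.
m² = -3 < 0 has no real solution.
m² = 6 gives m = ±√(6) ≈ ±2.4495.

m = -2.4495 or m = 2.4495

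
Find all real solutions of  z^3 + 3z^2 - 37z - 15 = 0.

z = -7.6056 or z = -0.3944 or z = 5

Possible rational roots are divisors of -15. Testing z = 5 gives 0, so (z - 5) is a factor.
Divide: z^3 + 3z^2 - 37z - 15 = (z - 5)(z^2 + 8z + 3).
Apply the quadratic formula to z^2 + 8z + 3 = 0: z = (-8 +/- sqrt(52))/2, i.e. z ~= -0.3944 or z ~= -7.6056.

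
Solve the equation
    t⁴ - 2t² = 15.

t = -2.2361 or t = 2.2361

Let u = t². The equation becomes u² - 2u - 15 = 0.
Factor: (u - 5)(u + 3) = 0, so u = 5 or u = -3.
t² = 5 gives t = ±√(5) ≈ ±2.2361.
t² = -3 < 0 has no real solution.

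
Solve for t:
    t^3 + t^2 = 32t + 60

Rearrange: t^3 + t^2 - 32t - 60 = 0.
Possible rational roots are divisors of -60. Testing t = -5 gives 0, so (t + 5) is a factor.
Divide: t^3 + t^2 - 32t - 60 = (t + 5)(t^2 - 4t - 12).
Factor the quadratic: t = 6 or t = -2.

t = -5 or t = -2 or t = 6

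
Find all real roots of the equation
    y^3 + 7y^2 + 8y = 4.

y = -5.3723 or y = -2 or y = 0.3723

Rearrange: y^3 + 7y^2 + 8y - 4 = 0.
Possible rational roots are divisors of -4. Testing y = -2 gives 0, so (y + 2) is a factor.
Divide: y^3 + 7y^2 + 8y - 4 = (y + 2)(y^2 + 5y - 2).
Apply the quadratic formula to y^2 + 5y - 2 = 0: y = (-5 +/- sqrt(33))/2, i.e. y ~= 0.3723 or y ~= -5.3723.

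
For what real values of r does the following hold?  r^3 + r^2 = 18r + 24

Rearrange: r^3 + r^2 - 18r - 24 = 0.
Possible rational roots are divisors of -24. Testing r = -4 gives 0, so (r + 4) is a factor.
Divide: r^3 + r^2 - 18r - 24 = (r + 4)(r^2 - 3r - 6).
Apply the quadratic formula to r^2 - 3r - 6 = 0: r = (3 +/- sqrt(33))/2, i.e. r ~= 4.3723 or r ~= -1.3723.

r = -4 or r = -1.3723 or r = 4.3723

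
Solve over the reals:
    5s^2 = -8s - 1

s = -1.4633 or s = -0.1367

Rearrange to standard form: 5s^2 + 8s + 1 = 0.
Discriminant: (8)^2 - 4*5*1 = 44.
Quadratic formula: s = (-8 +/- sqrt(44)) / 10.
So s = -4/5 + sqrt(11)/5 ~= -0.1367 or s = -4/5 - sqrt(11)/5 ~= -1.4633.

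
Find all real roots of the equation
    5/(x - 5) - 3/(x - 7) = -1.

x = 1.8377 or x = 8.1623

Multiply both sides by (x - 5)(x - 7):
5(x - 7) - 3(x - 5) = -(x - 5)(x - 7).
Expand and collect terms: -x² + 10x - 15 = 0.
By the quadratic formula, x = (-10 ± √40) / -2, so x ≈ 1.8377 or x ≈ 8.1623.
Neither value makes a denominator zero (x ≠ 5, x ≠ 7), so both are valid.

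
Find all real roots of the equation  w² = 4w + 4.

w = -0.8284 or w = 4.8284

Rearrange to standard form: w² - 4w - 4 = 0.
Discriminant: (-4)² − 4·1·(-4) = 32.
Quadratic formula: w = (4 ± √32) / 2.
So w = 2 + 2·√(2) ≈ 4.8284 or w = 2 - 2·√(2) ≈ -0.8284.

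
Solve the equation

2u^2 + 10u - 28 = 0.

u = -7 or u = 2

Factor: 2(u - 2)(u + 7) = 0.
So u = 2 or u = -7.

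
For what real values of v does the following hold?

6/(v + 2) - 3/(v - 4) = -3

Multiply both sides by (v + 2)(v - 4):
6(v - 4) - 3(v + 2) = -3(v + 2)(v - 4).
Expand and collect terms: -3v² + 3v + 54 = 0.
By the quadratic formula, v = (-3 ± √657) / -6, so v ≈ -3.772 or v ≈ 4.772.
Neither value makes a denominator zero (v ≠ -2, v ≠ 4), so both are valid.

v = -3.772 or v = 4.772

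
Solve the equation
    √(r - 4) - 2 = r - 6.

Isolate the radical: √(r - 4) = r - 4.
Square both sides: r - 4 = (r - 4)².
Expand and rearrange: r² - 9r + 20 = 0.
Solving gives r = 5 or r = 4.
Check each candidate in the original equation:
  r = 5: √(1) = 1, while r - 4 = 1 — valid.
  r = 4: √(0) = 0, while r - 4 = 0 — valid.

r = 4 or r = 5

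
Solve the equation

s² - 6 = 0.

Discriminant: (0)² − 4·1·(-6) = 24.
Quadratic formula: s = (0 ± √24) / 2.
So s = √(6) ≈ 2.4495 or s = -√(6) ≈ -2.4495.

s = -2.4495 or s = 2.4495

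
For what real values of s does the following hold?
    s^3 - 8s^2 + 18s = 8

s = 0.5858 or s = 3.4142 or s = 4

Rearrange: s^3 - 8s^2 + 18s - 8 = 0.
Possible rational roots are divisors of -8. Testing s = 4 gives 0, so (s - 4) is a factor.
Divide: s^3 - 8s^2 + 18s - 8 = (s - 4)(s^2 - 4s + 2).
Apply the quadratic formula to s^2 - 4s + 2 = 0: s = (4 +/- sqrt(8))/2, i.e. s ~= 3.4142 or s ~= 0.5858.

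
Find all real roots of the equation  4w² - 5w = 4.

Rearrange to standard form: 4w² - 5w - 4 = 0.
Discriminant: (-5)² − 4·4·(-4) = 89.
Quadratic formula: w = (5 ± √89) / 8.
So w = 5/8 + √(89)/8 ≈ 1.8042 or w = 5/8 - √(89)/8 ≈ -0.5542.

w = -0.5542 or w = 1.8042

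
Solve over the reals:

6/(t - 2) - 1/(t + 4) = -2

Multiply both sides by (t - 2)(t + 4):
6(t + 4) - (t - 2) = -2(t - 2)(t + 4).
Expand and collect terms: -2t^2 - 9t - 10 = 0.
Factor or apply the quadratic formula: t = -2.5 or t = -2.
Neither value makes a denominator zero (t != 2, t != -4), so both are valid.

t = -2.5 or t = -2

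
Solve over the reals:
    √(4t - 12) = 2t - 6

Square both sides: 4t - 12 = (2t - 6)².
Expand and rearrange: 4t² - 28t + 48 = 0.
Solving gives t = 4 or t = 3.
Check each candidate in the original equation:
  t = 4: √(4) = 2, while 2t - 6 = 2 — valid.
  t = 3: √(0) = 0, while 2t - 6 = 0 — valid.

t = 3 or t = 4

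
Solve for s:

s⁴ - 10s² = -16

s = -2.8284 or s = -1.4142 or s = 1.4142 or s = 2.8284

Let u = s². The equation becomes u² - 10u + 16 = 0.
Factor: (u - 2)(u - 8) = 0, so u = 2 or u = 8.
s² = 2 gives s = ±√(2) ≈ ±1.4142.
s² = 8 gives s = ±2·√(2) ≈ ±2.8284.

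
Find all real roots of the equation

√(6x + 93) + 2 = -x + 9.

Isolate the radical: √(6x + 93) = -x + 7.
Square both sides: 6x + 93 = (-x + 7)².
Expand and rearrange: x² - 20x - 44 = 0.
Solving gives x = 22 or x = -2.
Check each candidate in the original equation:
  x = 22: √(225) = 15, while -x + 7 = -15 — extraneous.
  x = -2: √(81) = 9, while -x + 7 = 9 — valid.

x = -2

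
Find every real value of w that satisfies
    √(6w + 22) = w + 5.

w = -3 or w = -1

Square both sides: 6w + 22 = (w + 5)².
Expand and rearrange: w² + 4w + 3 = 0.
Solving gives w = -1 or w = -3.
Check each candidate in the original equation:
  w = -1: √(16) = 4, while w + 5 = 4 — valid.
  w = -3: √(4) = 2, while w + 5 = 2 — valid.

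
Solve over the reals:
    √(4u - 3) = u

Square both sides: 4u - 3 = (u)².
Expand and rearrange: u² - 4u + 3 = 0.
Solving gives u = 3 or u = 1.
Check each candidate in the original equation:
  u = 3: √(9) = 3, while u = 3 — valid.
  u = 1: √(1) = 1, while u = 1 — valid.

u = 1 or u = 3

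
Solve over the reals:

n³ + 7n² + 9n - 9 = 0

n = -4.6458 or n = -3 or n = 0.6458

Possible rational roots are divisors of -9. Testing n = -3 gives 0, so (n + 3) is a factor.
Divide: n³ + 7n² + 9n - 9 = (n + 3)(n² + 4n - 3).
Apply the quadratic formula to n² + 4n - 3 = 0: n = (-4 ± √28)/2, i.e. n ≈ 0.6458 or n ≈ -4.6458.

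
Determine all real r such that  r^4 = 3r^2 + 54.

Let u = r^2. The equation becomes u^2 - 3u - 54 = 0.
Factor: (u + 6)(u - 9) = 0, so u = -6 or u = 9.
r^2 = -6 < 0 has no real solution.
r^2 = 9 gives r = +/-3.

r = -3 or r = 3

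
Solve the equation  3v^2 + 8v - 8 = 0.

Discriminant: (8)^2 - 4*3*(-8) = 160.
Quadratic formula: v = (-8 +/- sqrt(160)) / 6.
So v = -4/3 + 2*sqrt(10)/3 ~= 0.7749 or v = -2*sqrt(10)/3 - 4/3 ~= -3.4415.

v = -3.4415 or v = 0.7749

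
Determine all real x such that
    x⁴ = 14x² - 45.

Let u = x². The equation becomes u² - 14u + 45 = 0.
Factor: (u - 5)(u - 9) = 0, so u = 5 or u = 9.
x² = 5 gives x = ±√(5) ≈ ±2.2361.
x² = 9 gives x = ±3.

x = -3 or x = -2.2361 or x = 2.2361 or x = 3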